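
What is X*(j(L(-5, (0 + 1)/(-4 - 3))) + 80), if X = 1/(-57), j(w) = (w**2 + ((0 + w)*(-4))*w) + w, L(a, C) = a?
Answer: 0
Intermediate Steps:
j(w) = w - 3*w**2 (j(w) = (w**2 + (w*(-4))*w) + w = (w**2 + (-4*w)*w) + w = (w**2 - 4*w**2) + w = -3*w**2 + w = w - 3*w**2)
X = -1/57 ≈ -0.017544
X*(j(L(-5, (0 + 1)/(-4 - 3))) + 80) = -(-5*(1 - 3*(-5)) + 80)/57 = -(-5*(1 + 15) + 80)/57 = -(-5*16 + 80)/57 = -(-80 + 80)/57 = -1/57*0 = 0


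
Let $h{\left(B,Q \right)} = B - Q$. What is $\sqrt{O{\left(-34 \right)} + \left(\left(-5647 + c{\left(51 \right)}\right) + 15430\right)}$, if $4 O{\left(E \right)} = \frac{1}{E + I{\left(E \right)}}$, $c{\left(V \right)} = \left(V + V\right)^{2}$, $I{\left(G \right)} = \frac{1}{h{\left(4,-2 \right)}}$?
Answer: $\frac{\sqrt{3327543114}}{406} \approx 142.08$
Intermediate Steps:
$I{\left(G \right)} = \frac{1}{6}$ ($I{\left(G \right)} = \frac{1}{4 - -2} = \frac{1}{4 + 2} = \frac{1}{6}$)
$c{\left(V \right)} = 4 V^{2}$ ($c{\left(V \right)} = \left(2 V\right)^{2} = 4 V^{2}$)
$O{\left(E \right)} = \frac{1}{4 \left(\frac{1}{6} + E\right)}$ ($O{\left(E \right)} = \frac{1}{4 \left(E + \frac{1}{6}\right)} = \frac{1}{4 \left(\frac{1}{6} + E\right)}$)
$\sqrt{O{\left(-34 \right)} + \left(\left(-5647 + c{\left(51 \right)}\right) + 15430\right)} = \sqrt{\frac{3}{2 \left(1 + 6 \left(-34\right)\right)} + \left(\left(-5647 + 4 \cdot 51^{2}\right) + 15430\right)} = \sqrt{\frac{3}{2 \left(1 - 204\right)} + \left(\left(-5647 + 4 \cdot 2601\right) + 15430\right)} = \sqrt{\frac{3}{2 \left(-203\right)} + \left(\left(-5647 + 10404\right) + 15430\right)} = \sqrt{\frac{3}{2} \left(- \frac{1}{203}\right) + \left(4757 + 15430\right)} = \sqrt{- \frac{3}{406} + 20187} = \sqrt{\frac{8195919}{406}} = \frac{\sqrt{3327543114}}{406}$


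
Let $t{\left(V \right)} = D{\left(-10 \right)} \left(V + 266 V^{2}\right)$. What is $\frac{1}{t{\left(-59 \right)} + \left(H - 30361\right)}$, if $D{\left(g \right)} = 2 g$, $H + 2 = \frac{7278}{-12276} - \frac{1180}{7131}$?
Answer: $- \frac{4863342}{90205772028287} \approx -5.3914 \cdot 10^{-8}$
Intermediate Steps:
$H = - \frac{13414745}{4863342}$ ($H = -2 + \left(\frac{7278}{-12276} - \frac{1180}{7131}\right) = -2 + \left(7278 \left(- \frac{1}{12276}\right) - \frac{1180}{7131}\right) = -2 - \frac{3688061}{4863342} = - \frac{13414745}{4863342} \approx -2.7583$)
$t{\left(V \right)} = - 5320 V^{2} - 20 V$ ($t{\left(V \right)} = 2 \left(-10\right) \left(V + 266 V^{2}\right) = - 20 \left(V + 266 V^{2}\right) = - 5320 V^{2} - 20 V$)
$\frac{1}{t{\left(-59 \right)} + \left(H - 30361\right)} = \frac{1}{\left(-20\right) \left(-59\right) \left(1 + 266 \left(-59\right)\right) - \frac{147669341207}{4863342}} = \frac{1}{\left(-20\right) \left(-59\right) \left(1 - 15694\right) - \frac{147669341207}{4863342}} = \frac{1}{\left(-20\right) \left(-59\right) \left(-15693\right) - \frac{147669341207}{4863342}} = \frac{1}{-18517740 - \frac{147669341207}{4863342}} = \frac{1}{- \frac{90205772028287}{4863342}} = - \frac{4863342}{90205772028287}$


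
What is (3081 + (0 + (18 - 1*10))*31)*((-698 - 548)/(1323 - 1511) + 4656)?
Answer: 1459057423/94 ≈ 1.5522e+7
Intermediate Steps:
(3081 + (0 + (18 - 1*10))*31)*((-698 - 548)/(1323 - 1511) + 4656) = (3081 + (0 + (18 - 10))*31)*(-1246/(-188) + 4656) = (3081 + (0 + 8)*31)*(-1246*(-1/188) + 4656) = (3081 + 8*31)*(623/94 + 4656) = (3081 + 248)*(438287/94) = 3329*(438287/94) = 1459057423/94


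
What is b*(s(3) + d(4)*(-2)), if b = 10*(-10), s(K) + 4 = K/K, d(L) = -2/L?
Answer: 200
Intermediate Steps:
s(K) = -3 (s(K) = -4 + K/K = -4 + 1 = -3)
b = -100
b*(s(3) + d(4)*(-2)) = -100*(-3 - 2/4*(-2)) = -100*(-3 - 2*¼*(-2)) = -100*(-3 - ½*(-2)) = -100*(-3 + 1) = -100*(-2) = 200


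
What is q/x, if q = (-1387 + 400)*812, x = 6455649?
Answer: -267148/2151883 ≈ -0.12415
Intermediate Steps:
q = -801444 (q = -987*812 = -801444)
q/x = -801444/6455649 = -801444*1/6455649 = -267148/2151883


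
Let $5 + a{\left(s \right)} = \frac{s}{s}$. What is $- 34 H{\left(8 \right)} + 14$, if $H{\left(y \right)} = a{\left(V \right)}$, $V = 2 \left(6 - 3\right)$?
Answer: $150$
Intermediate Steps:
$V = 6$ ($V = 2 \cdot 3 = 6$)
$a{\left(s \right)} = -4$ ($a{\left(s \right)} = -5 + \frac{s}{s} = -5 + 1 = -4$)
$H{\left(y \right)} = -4$
$- 34 H{\left(8 \right)} + 14 = \left(-34\right) \left(-4\right) + 14 = 136 + 14 = 150$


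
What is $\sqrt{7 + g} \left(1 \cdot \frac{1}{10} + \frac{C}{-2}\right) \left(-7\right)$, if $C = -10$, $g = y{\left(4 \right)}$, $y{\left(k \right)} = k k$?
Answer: $- \frac{357 \sqrt{23}}{10} \approx -171.21$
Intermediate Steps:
$y{\left(k \right)} = k^{2}$
$g = 16$ ($g = 4^{2} = 16$)
$\sqrt{7 + g} \left(1 \cdot \frac{1}{10} + \frac{C}{-2}\right) \left(-7\right) = \sqrt{7 + 16} \left(1 \cdot \frac{1}{10} - \frac{10}{-2}\right) \left(-7\right) = \sqrt{23} \left(1 \cdot \frac{1}{10} - -5\right) \left(-7\right) = \sqrt{23} \left(\frac{1}{10} + 5\right) \left(-7\right) = \sqrt{23} \cdot \frac{51}{10} \left(-7\right) = \frac{51 \sqrt{23}}{10} \left(-7\right) = - \frac{357 \sqrt{23}}{10}$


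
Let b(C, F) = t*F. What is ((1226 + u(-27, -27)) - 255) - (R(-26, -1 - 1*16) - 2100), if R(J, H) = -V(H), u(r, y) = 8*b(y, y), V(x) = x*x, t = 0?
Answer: 3360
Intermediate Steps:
b(C, F) = 0 (b(C, F) = 0*F = 0)
V(x) = x**2
u(r, y) = 0 (u(r, y) = 8*0 = 0)
R(J, H) = -H**2
((1226 + u(-27, -27)) - 255) - (R(-26, -1 - 1*16) - 2100) = ((1226 + 0) - 255) - (-(-1 - 1*16)**2 - 2100) = (1226 - 255) - (-(-1 - 16)**2 - 2100) = 971 - (-1*(-17)**2 - 2100) = 971 - (-1*289 - 2100) = 971 - (-289 - 2100) = 971 - 1*(-2389) = 971 + 2389 = 3360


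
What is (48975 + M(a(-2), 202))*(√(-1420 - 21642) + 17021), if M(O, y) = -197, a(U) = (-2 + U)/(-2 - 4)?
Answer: 830250338 + 48778*I*√23062 ≈ 8.3025e+8 + 7.4075e+6*I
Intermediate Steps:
a(U) = ⅓ - U/6 (a(U) = (-2 + U)/(-6) = (-2 + U)*(-⅙) = ⅓ - U/6)
(48975 + M(a(-2), 202))*(√(-1420 - 21642) + 17021) = (48975 - 197)*(√(-1420 - 21642) + 17021) = 48778*(√(-23062) + 17021) = 48778*(I*√23062 + 17021) = 48778*(17021 + I*√23062) = 830250338 + 48778*I*√23062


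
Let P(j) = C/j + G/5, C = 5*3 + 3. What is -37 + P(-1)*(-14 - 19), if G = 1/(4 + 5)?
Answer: 8344/15 ≈ 556.27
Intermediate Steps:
C = 18 (C = 15 + 3 = 18)
G = ⅑ (G = 1/9 = ⅑ ≈ 0.11111)
P(j) = 1/45 + 18/j (P(j) = 18/j + (⅑)/5 = 18/j + (⅑)*(⅕) = 18/j + 1/45 = 1/45 + 18/j)
-37 + P(-1)*(-14 - 19) = -37 + ((1/45)*(810 - 1)/(-1))*(-14 - 19) = -37 + ((1/45)*(-1)*809)*(-33) = -37 - 809/45*(-33) = -37 + 8899/15 = 8344/15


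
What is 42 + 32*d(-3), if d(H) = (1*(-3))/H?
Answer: 74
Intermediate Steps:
d(H) = -3/H
42 + 32*d(-3) = 42 + 32*(-3/(-3)) = 42 + 32*(-3*(-1/3)) = 42 + 32*1 = 42 + 32 = 74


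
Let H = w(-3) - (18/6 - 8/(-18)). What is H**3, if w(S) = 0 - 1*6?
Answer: -614125/729 ≈ -842.42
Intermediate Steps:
w(S) = -6 (w(S) = 0 - 6 = -6)
H = -85/9 (H = -6 - (18/6 - 8/(-18)) = -6 - (18*(1/6) - 8*(-1/18)) = -6 - (3 + 4/9) = -6 - 1*31/9 = -6 - 31/9 = -85/9 ≈ -9.4444)
H**3 = (-85/9)**3 = -614125/729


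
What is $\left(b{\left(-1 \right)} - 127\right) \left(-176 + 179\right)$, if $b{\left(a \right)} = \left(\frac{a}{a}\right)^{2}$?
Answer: $-378$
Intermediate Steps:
$b{\left(a \right)} = 1$ ($b{\left(a \right)} = 1^{2} = 1$)
$\left(b{\left(-1 \right)} - 127\right) \left(-176 + 179\right) = \left(1 - 127\right) \left(-176 + 179\right) = \left(-126\right) 3 = -378$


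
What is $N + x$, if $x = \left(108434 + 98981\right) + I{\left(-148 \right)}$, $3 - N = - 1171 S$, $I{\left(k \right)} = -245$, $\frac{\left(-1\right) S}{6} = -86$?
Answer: $811409$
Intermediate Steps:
$S = 516$ ($S = \left(-6\right) \left(-86\right) = 516$)
$N = 604239$ ($N = 3 - \left(-1171\right) 516 = 3 - -604236 = 3 + 604236 = 604239$)
$x = 207170$ ($x = \left(108434 + 98981\right) - 245 = 207415 - 245 = 207170$)
$N + x = 604239 + 207170 = 811409$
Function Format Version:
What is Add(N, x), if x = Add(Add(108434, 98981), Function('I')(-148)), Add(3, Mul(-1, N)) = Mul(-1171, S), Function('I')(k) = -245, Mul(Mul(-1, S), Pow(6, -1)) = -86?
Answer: 811409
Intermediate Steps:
S = 516 (S = Mul(-6, -86) = 516)
N = 604239 (N = Add(3, Mul(-1, Mul(-1171, 516))) = Add(3, Mul(-1, -604236)) = Add(3, 604236) = 604239)
x = 207170 (x = Add(Add(108434, 98981), -245) = Add(207415, -245) = 207170)
Add(N, x) = Add(604239, 207170) = 811409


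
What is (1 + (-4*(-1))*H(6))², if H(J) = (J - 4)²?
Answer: 289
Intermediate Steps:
H(J) = (-4 + J)²
(1 + (-4*(-1))*H(6))² = (1 + (-4*(-1))*(-4 + 6)²)² = (1 + 4*2²)² = (1 + 4*4)² = (1 + 16)² = 17² = 289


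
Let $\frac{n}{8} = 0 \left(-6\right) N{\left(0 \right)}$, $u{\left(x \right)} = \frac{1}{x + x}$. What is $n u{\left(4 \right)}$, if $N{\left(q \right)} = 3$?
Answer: $0$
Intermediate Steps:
$u{\left(x \right)} = \frac{1}{2 x}$
$n = 0$ ($n = 8 \cdot 0 \left(-6\right) 3 = 8 \cdot 0 \cdot 3 = 8 \cdot 0 = 0$)
$n u{\left(4 \right)} = 0 \frac{1}{2 \cdot 4} = 0 \cdot \frac{1}{2} \cdot \frac{1}{4} = 0 \cdot \frac{1}{8} = 0$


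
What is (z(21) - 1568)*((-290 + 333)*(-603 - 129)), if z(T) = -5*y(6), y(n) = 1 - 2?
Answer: 49196988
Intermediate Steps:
y(n) = -1
z(T) = 5 (z(T) = -5*(-1) = 5)
(z(21) - 1568)*((-290 + 333)*(-603 - 129)) = (5 - 1568)*((-290 + 333)*(-603 - 129)) = -67209*(-732) = -1563*(-31476) = 49196988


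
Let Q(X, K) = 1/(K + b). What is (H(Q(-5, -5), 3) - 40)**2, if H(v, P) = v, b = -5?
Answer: 160801/100 ≈ 1608.0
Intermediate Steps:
Q(X, K) = 1/(-5 + K) (Q(X, K) = 1/(K - 5) = 1/(-5 + K))
(H(Q(-5, -5), 3) - 40)**2 = (1/(-5 - 5) - 40)**2 = (1/(-10) - 40)**2 = (-1/10 - 40)**2 = (-401/10)**2 = 160801/100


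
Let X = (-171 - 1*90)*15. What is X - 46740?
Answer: -50655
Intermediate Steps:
X = -3915 (X = (-171 - 90)*15 = -261*15 = -3915)
X - 46740 = -3915 - 46740 = -50655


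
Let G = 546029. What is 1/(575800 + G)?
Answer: 1/1121829 ≈ 8.9140e-7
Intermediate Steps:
1/(575800 + G) = 1/(575800 + 546029) = 1/1121829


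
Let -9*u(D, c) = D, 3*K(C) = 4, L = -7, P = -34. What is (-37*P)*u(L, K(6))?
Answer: 8806/9 ≈ 978.44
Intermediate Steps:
K(C) = 4/3 (K(C) = (⅓)*4 = 4/3)
u(D, c) = -D/9
(-37*P)*u(L, K(6)) = (-37*(-34))*(-⅑*(-7)) = 1258*(7/9) = 8806/9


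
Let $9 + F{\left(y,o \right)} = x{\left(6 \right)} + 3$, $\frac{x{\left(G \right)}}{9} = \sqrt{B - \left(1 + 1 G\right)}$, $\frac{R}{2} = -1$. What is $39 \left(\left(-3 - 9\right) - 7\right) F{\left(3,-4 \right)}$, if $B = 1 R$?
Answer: $4446 - 20007 i \approx 4446.0 - 20007.0 i$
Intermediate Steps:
$R = -2$ ($R = 2 \left(-1\right) = -2$)
$B = -2$ ($B = 1 \left(-2\right) = -2$)
$x{\left(G \right)} = 9 \sqrt{-3 - G}$ ($x{\left(G \right)} = 9 \sqrt{-2 - \left(1 + 1 G\right)} = 9 \sqrt{-2 - \left(1 + G\right)} = 9 \sqrt{-3 - G}$)
$F{\left(y,o \right)} = -6 + 27 i$ ($F{\left(y,o \right)} = -9 + \left(9 \sqrt{-3 - 6} + 3\right) = -9 + \left(9 \sqrt{-9} + 3\right) = -9 + \left(9 \cdot 3 i + 3\right) = -9 + \left(27 i + 3\right) = -9 + \left(3 + 27 i\right) = -6 + 27 i$)
$39 \left(\left(-3 - 9\right) - 7\right) F{\left(3,-4 \right)} = 39 \left(\left(-3 - 9\right) - 7\right) \left(-6 + 27 i\right) = 39 \left(-12 - 7\right) \left(-6 + 27 i\right) = 39 \left(-19\right) \left(-6 + 27 i\right) = - 741 \left(-6 + 27 i\right) = 4446 - 20007 i$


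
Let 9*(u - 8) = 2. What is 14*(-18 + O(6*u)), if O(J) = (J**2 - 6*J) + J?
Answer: 273308/9 ≈ 30368.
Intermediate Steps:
u = 74/9 (u = 8 + (1/9)*2 = 8 + 2/9 = 74/9 ≈ 8.2222)
O(J) = J**2 - 5*J
14*(-18 + O(6*u)) = 14*(-18 + (6*(74/9))*(-5 + 6*(74/9))) = 14*(-18 + 148*(-5 + 148/3)/3) = 14*(-18 + (148/3)*(133/3)) = 14*(-18 + 19684/9) = 14*(19522/9) = 273308/9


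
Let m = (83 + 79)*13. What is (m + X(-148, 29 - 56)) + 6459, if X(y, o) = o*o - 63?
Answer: 9231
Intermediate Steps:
X(y, o) = -63 + o**2 (X(y, o) = o**2 - 63 = -63 + o**2)
m = 2106 (m = 162*13 = 2106)
(m + X(-148, 29 - 56)) + 6459 = (2106 + (-63 + (29 - 56)**2)) + 6459 = (2106 + (-63 + (-27)**2)) + 6459 = (2106 + (-63 + 729)) + 6459 = (2106 + 666) + 6459 = 2772 + 6459 = 9231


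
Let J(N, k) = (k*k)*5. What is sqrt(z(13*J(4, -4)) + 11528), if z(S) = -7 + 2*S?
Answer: sqrt(13601) ≈ 116.62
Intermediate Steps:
J(N, k) = 5*k**2 (J(N, k) = k**2*5 = 5*k**2)
sqrt(z(13*J(4, -4)) + 11528) = sqrt((-7 + 2*(13*(5*(-4)**2))) + 11528) = sqrt((-7 + 2*(13*(5*16))) + 11528) = sqrt((-7 + 2*(13*80)) + 11528) = sqrt((-7 + 2*1040) + 11528) = sqrt((-7 + 2080) + 11528) = sqrt(2073 + 11528) = sqrt(13601)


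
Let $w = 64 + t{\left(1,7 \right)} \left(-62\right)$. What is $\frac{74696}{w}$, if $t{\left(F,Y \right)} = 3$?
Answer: $- \frac{37348}{61} \approx -612.26$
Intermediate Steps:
$w = -122$ ($w = 64 + 3 \left(-62\right) = 64 - 186 = -122$)
$\frac{74696}{w} = \frac{74696}{-122} = 74696 \left(- \frac{1}{122}\right) = - \frac{37348}{61}$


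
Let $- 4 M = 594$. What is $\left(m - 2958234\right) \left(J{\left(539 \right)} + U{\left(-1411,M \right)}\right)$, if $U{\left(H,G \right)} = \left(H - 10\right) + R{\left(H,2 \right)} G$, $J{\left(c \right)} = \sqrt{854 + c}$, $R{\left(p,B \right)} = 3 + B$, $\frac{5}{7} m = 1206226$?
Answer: $\frac{13733006638}{5} - \frac{6347588 \sqrt{1393}}{5} \approx 2.6992 \cdot 10^{9}$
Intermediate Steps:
$m = \frac{8443582}{5}$ ($m = \frac{7}{5} \cdot 1206226 = \frac{8443582}{5} \approx 1.6887 \cdot 10^{6}$)
$M = - \frac{297}{2}$ ($M = \left(- \frac{1}{4}\right) 594 = - \frac{297}{2} \approx -148.5$)
$U{\left(H,G \right)} = -10 + H + 5 G$ ($U{\left(H,G \right)} = \left(H - 10\right) + \left(3 + 2\right) G = \left(-10 + H\right) + 5 G = -10 + H + 5 G$)
$\left(m - 2958234\right) \left(J{\left(539 \right)} + U{\left(-1411,M \right)}\right) = \left(\frac{8443582}{5} - 2958234\right) \left(\sqrt{854 + 539} - \frac{4327}{2}\right) = - \frac{6347588 \left(\sqrt{1393} - \frac{4327}{2}\right)}{5} = - \frac{6347588 \left(- \frac{4327}{2} + \sqrt{1393}\right)}{5} = \frac{13733006638}{5} - \frac{6347588 \sqrt{1393}}{5}$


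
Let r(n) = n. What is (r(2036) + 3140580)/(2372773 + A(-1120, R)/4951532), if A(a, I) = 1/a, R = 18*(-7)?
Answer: 17428055330237440/13158724810824319 ≈ 1.3244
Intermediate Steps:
R = -126
(r(2036) + 3140580)/(2372773 + A(-1120, R)/4951532) = (2036 + 3140580)/(2372773 + 1/(-1120*4951532)) = 3142616/(2372773 - 1/1120*1/4951532) = 3142616/(2372773 - 1/5545715840) = 3142616/(13158724810824319/5545715840) = 3142616*(5545715840/13158724810824319) = 17428055330237440/13158724810824319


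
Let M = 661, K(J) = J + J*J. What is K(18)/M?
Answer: 342/661 ≈ 0.51740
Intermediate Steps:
K(J) = J + J**2
K(18)/M = (18*(1 + 18))/661 = (18*19)*(1/661) = 342*(1/661) = 342/661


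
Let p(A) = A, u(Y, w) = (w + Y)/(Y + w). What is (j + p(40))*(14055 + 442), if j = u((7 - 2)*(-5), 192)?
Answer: 594377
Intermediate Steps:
u(Y, w) = 1 (u(Y, w) = (Y + w)/(Y + w) = 1)
j = 1
(j + p(40))*(14055 + 442) = (1 + 40)*(14055 + 442) = 41*14497 = 594377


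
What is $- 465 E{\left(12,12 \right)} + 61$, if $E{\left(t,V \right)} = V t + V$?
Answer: $-72479$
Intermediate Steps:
$E{\left(t,V \right)} = V + V t$
$- 465 E{\left(12,12 \right)} + 61 = - 465 \cdot 12 \left(1 + 12\right) + 61 = - 465 \cdot 12 \cdot 13 + 61 = \left(-465\right) 156 + 61 = -72540 + 61 = -72479$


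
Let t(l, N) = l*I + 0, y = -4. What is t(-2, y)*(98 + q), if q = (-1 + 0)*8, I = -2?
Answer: 360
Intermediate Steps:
q = -8 (q = -1*8 = -8)
t(l, N) = -2*l (t(l, N) = l*(-2) + 0 = -2*l + 0 = -2*l)
t(-2, y)*(98 + q) = (-2*(-2))*(98 - 8) = 4*90 = 360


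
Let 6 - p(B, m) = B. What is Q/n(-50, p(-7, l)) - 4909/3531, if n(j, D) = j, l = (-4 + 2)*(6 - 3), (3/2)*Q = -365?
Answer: 61376/17655 ≈ 3.4764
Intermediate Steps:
Q = -730/3 (Q = (⅔)*(-365) = -730/3 ≈ -243.33)
l = -6 (l = -2*3 = -6)
p(B, m) = 6 - B
Q/n(-50, p(-7, l)) - 4909/3531 = -730/3/(-50) - 4909/3531 = -730/3*(-1/50) - 4909*1/3531 = 73/15 - 4909/3531 = 61376/17655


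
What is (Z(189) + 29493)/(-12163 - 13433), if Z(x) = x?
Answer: -1649/1422 ≈ -1.1596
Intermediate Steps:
(Z(189) + 29493)/(-12163 - 13433) = (189 + 29493)/(-12163 - 13433) = 29682/(-25596) = 29682*(-1/25596) = -1649/1422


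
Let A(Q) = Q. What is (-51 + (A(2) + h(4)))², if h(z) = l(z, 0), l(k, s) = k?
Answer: 2025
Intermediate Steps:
h(z) = z
(-51 + (A(2) + h(4)))² = (-51 + (2 + 4))² = (-51 + 6)² = (-45)² = 2025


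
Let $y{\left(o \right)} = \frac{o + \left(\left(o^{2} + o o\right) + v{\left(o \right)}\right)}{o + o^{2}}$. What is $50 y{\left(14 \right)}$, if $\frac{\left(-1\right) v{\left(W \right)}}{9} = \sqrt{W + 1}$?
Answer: $\frac{290}{3} - \frac{15 \sqrt{15}}{7} \approx 88.367$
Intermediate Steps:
$v{\left(W \right)} = - 9 \sqrt{1 + W}$ ($v{\left(W \right)} = - 9 \sqrt{W + 1} = - 9 \sqrt{1 + W}$)
$y{\left(o \right)} = \frac{o - 9 \sqrt{1 + o} + 2 o^{2}}{o + o^{2}}$ ($y{\left(o \right)} = \frac{o - \left(- o^{2} + 9 \sqrt{1 + o} - o o\right)}{o + o^{2}} = \frac{o + \left(\left(o^{2} + o^{2}\right) - 9 \sqrt{1 + o}\right)}{o + o^{2}} = \frac{o + \left(2 o^{2} - 9 \sqrt{1 + o}\right)}{o + o^{2}} = \frac{o + \left(- 9 \sqrt{1 + o} + 2 o^{2}\right)}{o + o^{2}} = \frac{o - 9 \sqrt{1 + o} + 2 o^{2}}{o + o^{2}}$)
$50 y{\left(14 \right)} = 50 \frac{14 - 9 \sqrt{1 + 14} + 2 \cdot 14^{2}}{14 \left(1 + 14\right)} = 50 \frac{14 - 9 \sqrt{15} + 2 \cdot 196}{14 \cdot 15} = 50 \cdot \frac{1}{14} \cdot \frac{1}{15} \left(14 - 9 \sqrt{15} + 392\right) = 50 \cdot \frac{1}{14} \cdot \frac{1}{15} \left(406 - 9 \sqrt{15}\right) = 50 \left(\frac{29}{15} - \frac{3 \sqrt{15}}{70}\right) = \frac{290}{3} - \frac{15 \sqrt{15}}{7}$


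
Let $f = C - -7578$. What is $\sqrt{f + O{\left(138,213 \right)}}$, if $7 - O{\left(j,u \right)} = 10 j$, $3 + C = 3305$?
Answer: $\sqrt{9507} \approx 97.504$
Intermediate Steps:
$C = 3302$ ($C = -3 + 3305 = 3302$)
$O{\left(j,u \right)} = 7 - 10 j$
$f = 10880$ ($f = 3302 - -7578 = 3302 + 7578 = 10880$)
$\sqrt{f + O{\left(138,213 \right)}} = \sqrt{10880 + \left(7 - 1380\right)} = \sqrt{10880 - 1373} = \sqrt{9507}$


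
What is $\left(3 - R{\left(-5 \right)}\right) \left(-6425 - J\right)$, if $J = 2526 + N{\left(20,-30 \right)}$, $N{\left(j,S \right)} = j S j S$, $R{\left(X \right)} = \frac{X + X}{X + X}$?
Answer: $-737902$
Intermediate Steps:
$R{\left(X \right)} = 1$ ($R{\left(X \right)} = \frac{2 X}{2 X} = 2 X \frac{1}{2 X} = 1$)
$N{\left(j,S \right)} = S^{2} j^{2}$ ($N{\left(j,S \right)} = S j j S = S j^{2} S = S^{2} j^{2}$)
$J = 362526$ ($J = 2526 + \left(-30\right)^{2} \cdot 20^{2} = 2526 + 900 \cdot 400 = 2526 + 360000 = 362526$)
$\left(3 - R{\left(-5 \right)}\right) \left(-6425 - J\right) = \left(3 - 1\right) \left(-6425 - 362526\right) = 2 \left(-368951\right) = -737902$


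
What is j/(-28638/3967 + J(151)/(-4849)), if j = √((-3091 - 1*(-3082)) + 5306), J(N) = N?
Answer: -19235983*√5297/139464679 ≈ -10.038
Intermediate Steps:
j = √5297 (j = √((-3091 + 3082) + 5306) = √(-9 + 5306) = √5297 ≈ 72.781)
j/(-28638/3967 + J(151)/(-4849)) = √5297/(-28638/3967 + 151/(-4849)) = √5297/(-28638*1/3967 + 151*(-1/4849)) = √5297/(-28638/3967 - 151/4849) = √5297/(-139464679/19235983) = √5297*(-19235983/139464679) = -19235983*√5297/139464679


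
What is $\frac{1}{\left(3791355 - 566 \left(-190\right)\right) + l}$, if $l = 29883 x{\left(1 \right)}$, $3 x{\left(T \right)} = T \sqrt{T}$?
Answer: $\frac{1}{3908856} \approx 2.5583 \cdot 10^{-7}$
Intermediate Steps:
$x{\left(T \right)} = \frac{T^{\frac{3}{2}}}{3}$ ($x{\left(T \right)} = \frac{T \sqrt{T}}{3} = \frac{T^{\frac{3}{2}}}{3}$)
$l = 9961$ ($l = 29883 \frac{1^{\frac{3}{2}}}{3} = 29883 \cdot \frac{1}{3} \cdot 1 = 29883 \cdot \frac{1}{3} = 9961$)
$\frac{1}{\left(3791355 - 566 \left(-190\right)\right) + l} = \frac{1}{\left(3791355 - 566 \left(-190\right)\right) + 9961} = \frac{1}{\left(3791355 - -107540\right) + 9961} = \frac{1}{\left(3791355 + 107540\right) + 9961} = \frac{1}{3898895 + 9961} = \frac{1}{3908856}$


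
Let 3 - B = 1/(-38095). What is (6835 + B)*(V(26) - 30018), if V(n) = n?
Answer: -7812724381112/38095 ≈ -2.0509e+8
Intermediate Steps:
B = 114286/38095 (B = 3 - 1/(-38095) = 3 - 1*(-1/38095) = 3 + 1/38095 = 114286/38095 ≈ 3.0000)
(6835 + B)*(V(26) - 30018) = (6835 + 114286/38095)*(26 - 30018) = (260493611/38095)*(-29992) = -7812724381112/38095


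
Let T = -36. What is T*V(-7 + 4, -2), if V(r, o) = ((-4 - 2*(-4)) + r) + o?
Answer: 36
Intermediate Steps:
V(r, o) = 4 + o + r (V(r, o) = ((-4 + 8) + r) + o = (4 + r) + o = 4 + o + r)
T*V(-7 + 4, -2) = -36*(4 - 2 + (-7 + 4)) = -36*(4 - 2 - 3) = -36*(-1) = 36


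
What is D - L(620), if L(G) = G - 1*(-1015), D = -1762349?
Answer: -1763984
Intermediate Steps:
L(G) = 1015 + G (L(G) = G + 1015 = 1015 + G)
D - L(620) = -1762349 - (1015 + 620) = -1762349 - 1*1635 = -1762349 - 1635 = -1763984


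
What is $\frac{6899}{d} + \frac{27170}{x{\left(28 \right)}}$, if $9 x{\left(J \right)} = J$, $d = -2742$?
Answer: $\frac{83788511}{9597} \approx 8730.7$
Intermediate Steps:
$x{\left(J \right)} = \frac{J}{9}$
$\frac{6899}{d} + \frac{27170}{x{\left(28 \right)}} = \frac{6899}{-2742} + \frac{27170}{\frac{1}{9} \cdot 28} = 6899 \left(- \frac{1}{2742}\right) + \frac{27170}{\frac{28}{9}} = - \frac{6899}{2742} + 27170 \cdot \frac{9}{28} = - \frac{6899}{2742} + \frac{122265}{14} = \frac{83788511}{9597}$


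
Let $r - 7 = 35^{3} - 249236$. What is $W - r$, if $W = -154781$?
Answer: $51573$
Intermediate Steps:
$r = -206354$ ($r = 7 - \left(249236 - 35^{3}\right) = 7 + \left(42875 - 249236\right) = 7 - 206361 = -206354$)
$W - r = -154781 - -206354 = -154781 + 206354 = 51573$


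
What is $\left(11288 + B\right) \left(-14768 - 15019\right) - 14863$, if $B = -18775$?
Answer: $223000406$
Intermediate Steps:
$\left(11288 + B\right) \left(-14768 - 15019\right) - 14863 = \left(11288 - 18775\right) \left(-14768 - 15019\right) - 14863 = \left(-7487\right) \left(-29787\right) - 14863 = 223015269 - 14863 = 223000406$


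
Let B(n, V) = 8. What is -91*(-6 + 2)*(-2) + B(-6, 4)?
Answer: -720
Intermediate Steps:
-91*(-6 + 2)*(-2) + B(-6, 4) = -91*(-6 + 2)*(-2) + 8 = -(-364)*(-2) + 8 = -91*8 + 8 = -728 + 8 = -720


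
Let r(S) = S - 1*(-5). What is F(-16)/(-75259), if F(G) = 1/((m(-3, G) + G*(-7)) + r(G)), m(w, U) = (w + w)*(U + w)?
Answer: -1/16180685 ≈ -6.1802e-8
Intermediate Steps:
r(S) = 5 + S (r(S) = S + 5 = 5 + S)
m(w, U) = 2*w*(U + w) (m(w, U) = (2*w)*(U + w) = 2*w*(U + w))
F(G) = 1/(23 - 12*G) (F(G) = 1/((2*(-3)*(G - 3) + G*(-7)) + (5 + G)) = 1/((2*(-3)*(-3 + G) - 7*G) + (5 + G)) = 1/(((18 - 6*G) - 7*G) + (5 + G)) = 1/((18 - 13*G) + (5 + G)) = 1/(23 - 12*G))
F(-16)/(-75259) = -1/(-23 + 12*(-16))/(-75259) = -1/(-23 - 192)*(-1/75259) = -1/(-215)*(-1/75259) = -1*(-1/215)*(-1/75259) = (1/215)*(-1/75259) = -1/16180685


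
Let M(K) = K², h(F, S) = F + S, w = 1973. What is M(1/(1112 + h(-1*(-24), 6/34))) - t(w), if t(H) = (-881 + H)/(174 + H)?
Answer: -407390973217/800979626075 ≈ -0.50862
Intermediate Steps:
t(H) = (-881 + H)/(174 + H)
M(1/(1112 + h(-1*(-24), 6/34))) - t(w) = (1/(1112 + (-1*(-24) + 6/34)))² - (-881 + 1973)/(174 + 1973) = (1/(1112 + (24 + 6*(1/34))))² - 1092/2147 = (1/(1112 + (24 + 3/17)))² - 1092/2147 = (1/(1112 + 411/17))² - 1*1092/2147 = (1/(19315/17))² - 1092/2147 = (17/19315)² - 1092/2147 = 289/373069225 - 1092/2147 = -407390973217/800979626075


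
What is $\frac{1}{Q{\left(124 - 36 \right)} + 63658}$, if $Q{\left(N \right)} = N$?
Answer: $\frac{1}{63746} \approx 1.5687 \cdot 10^{-5}$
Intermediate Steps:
$\frac{1}{Q{\left(124 - 36 \right)} + 63658} = \frac{1}{\left(124 - 36\right) + 63658} = \frac{1}{88 + 63658} = \frac{1}{63746}$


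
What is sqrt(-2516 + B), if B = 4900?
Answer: 4*sqrt(149) ≈ 48.826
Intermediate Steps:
sqrt(-2516 + B) = sqrt(-2516 + 4900) = sqrt(2384) = 4*sqrt(149)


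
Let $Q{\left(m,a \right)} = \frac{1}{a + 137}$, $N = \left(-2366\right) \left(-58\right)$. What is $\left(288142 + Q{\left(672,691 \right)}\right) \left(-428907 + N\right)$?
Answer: $- \frac{69589235797783}{828} \approx -8.4045 \cdot 10^{10}$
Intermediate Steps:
$N = 137228$
$Q{\left(m,a \right)} = \frac{1}{137 + a}$
$\left(288142 + Q{\left(672,691 \right)}\right) \left(-428907 + N\right) = \left(288142 + \frac{1}{137 + 691}\right) \left(-428907 + 137228\right) = \left(288142 + \frac{1}{828}\right) \left(-291679\right) = \frac{238581577}{828} \left(-291679\right) = - \frac{69589235797783}{828}$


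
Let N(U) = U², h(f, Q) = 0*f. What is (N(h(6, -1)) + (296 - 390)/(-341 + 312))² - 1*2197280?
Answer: -1847903644/841 ≈ -2.1973e+6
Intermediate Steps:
h(f, Q) = 0
(N(h(6, -1)) + (296 - 390)/(-341 + 312))² - 1*2197280 = (0² + (296 - 390)/(-341 + 312))² - 1*2197280 = (0 - 94/(-29))² - 2197280 = (0 - 94*(-1/29))² - 2197280 = (0 + 94/29)² - 2197280 = (94/29)² - 2197280 = 8836/841 - 2197280 = -1847903644/841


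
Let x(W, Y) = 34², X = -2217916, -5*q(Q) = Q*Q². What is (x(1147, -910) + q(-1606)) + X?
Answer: 4131169216/5 ≈ 8.2623e+8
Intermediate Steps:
q(Q) = -Q³/5 (q(Q) = -Q*Q²/5 = -Q³/5)
x(W, Y) = 1156
(x(1147, -910) + q(-1606)) + X = (1156 - ⅕*(-1606)³) - 2217916 = (1156 - ⅕*(-4142253016)) - 2217916 = (1156 + 4142253016/5) - 2217916 = 4142258796/5 - 2217916 = 4131169216/5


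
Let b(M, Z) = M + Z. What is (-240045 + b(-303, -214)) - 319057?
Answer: -559619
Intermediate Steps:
(-240045 + b(-303, -214)) - 319057 = (-240045 + (-303 - 214)) - 319057 = (-240045 - 517) - 319057 = -240562 - 319057 = -559619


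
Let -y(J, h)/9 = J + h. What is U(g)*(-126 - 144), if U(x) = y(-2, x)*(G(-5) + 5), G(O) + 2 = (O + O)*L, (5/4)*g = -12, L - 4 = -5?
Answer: -366444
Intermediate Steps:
L = -1 (L = 4 - 5 = -1)
g = -48/5 (g = (⅘)*(-12) = -48/5 ≈ -9.6000)
G(O) = -2 - 2*O (G(O) = -2 + (O + O)*(-1) = -2 + (2*O)*(-1) = -2 - 2*O)
y(J, h) = -9*J - 9*h (y(J, h) = -9*(J + h) = -9*J - 9*h)
U(x) = 234 - 117*x (U(x) = (-9*(-2) - 9*x)*((-2 - 2*(-5)) + 5) = (18 - 9*x)*((-2 + 10) + 5) = (18 - 9*x)*(8 + 5) = (18 - 9*x)*13 = 234 - 117*x)
U(g)*(-126 - 144) = (234 - 117*(-48/5))*(-126 - 144) = (234 + 5616/5)*(-270) = (6786/5)*(-270) = -366444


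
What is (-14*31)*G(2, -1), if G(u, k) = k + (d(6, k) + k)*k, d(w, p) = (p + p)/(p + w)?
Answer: -868/5 ≈ -173.60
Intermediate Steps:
d(w, p) = 2*p/(p + w) (d(w, p) = (2*p)/(p + w) = 2*p/(p + w))
G(u, k) = k + k*(k + 2*k/(6 + k)) (G(u, k) = k + (2*k/(k + 6) + k)*k = k + (2*k/(6 + k) + k)*k = k + (k + 2*k/(6 + k))*k = k + k*(k + 2*k/(6 + k)))
(-14*31)*G(2, -1) = (-14*31)*(-(6 + (-1)² + 9*(-1))/(6 - 1)) = -(-434)*(6 + 1 - 9)/5 = -(-434)*(-2)/5 = -434*⅖ = -868/5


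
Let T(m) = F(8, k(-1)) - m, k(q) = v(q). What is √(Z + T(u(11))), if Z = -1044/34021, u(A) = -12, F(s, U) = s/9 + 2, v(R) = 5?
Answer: √154775749778/102063 ≈ 3.8546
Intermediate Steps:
k(q) = 5
F(s, U) = 2 + s/9 (F(s, U) = s/9 + 2 = 2 + s/9)
T(m) = 26/9 - m (T(m) = (2 + (⅑)*8) - m = (2 + 8/9) - m = 26/9 - m)
Z = -1044/34021 (Z = -1044*1/34021 = -1044/34021 ≈ -0.030687)
√(Z + T(u(11))) = √(-1044/34021 + (26/9 - 1*(-12))) = √(-1044/34021 + (26/9 + 12)) = √(-1044/34021 + 134/9) = √(4549418/306189) = √154775749778/102063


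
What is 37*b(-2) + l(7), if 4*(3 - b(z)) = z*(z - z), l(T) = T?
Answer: 118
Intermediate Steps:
b(z) = 3 (b(z) = 3 - z*(z - z)/4 = 3 - z*0/4 = 3 - ¼*0 = 3 + 0 = 3)
37*b(-2) + l(7) = 37*3 + 7 = 111 + 7 = 118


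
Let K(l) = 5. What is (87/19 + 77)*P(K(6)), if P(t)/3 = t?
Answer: 23250/19 ≈ 1223.7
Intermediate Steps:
P(t) = 3*t
(87/19 + 77)*P(K(6)) = (87/19 + 77)*(3*5) = (87*(1/19) + 77)*15 = (87/19 + 77)*15 = (1550/19)*15 = 23250/19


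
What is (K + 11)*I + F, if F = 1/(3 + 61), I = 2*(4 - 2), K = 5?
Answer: 4097/64 ≈ 64.016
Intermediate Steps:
I = 4 (I = 2*2 = 4)
F = 1/64 ≈ 0.015625
(K + 11)*I + F = (5 + 11)*4 + 1/64 = 16*4 + 1/64 = 64 + 1/64 = 4097/64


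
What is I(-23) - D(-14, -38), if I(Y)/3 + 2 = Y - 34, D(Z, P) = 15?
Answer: -192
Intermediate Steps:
I(Y) = -108 + 3*Y (I(Y) = -6 + 3*(Y - 34) = -6 + 3*(-34 + Y) = -6 + (-102 + 3*Y) = -108 + 3*Y)
I(-23) - D(-14, -38) = (-108 + 3*(-23)) - 1*15 = (-108 - 69) - 15 = -177 - 15 = -192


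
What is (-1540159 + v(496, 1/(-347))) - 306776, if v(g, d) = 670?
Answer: -1846265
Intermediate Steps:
(-1540159 + v(496, 1/(-347))) - 306776 = (-1540159 + 670) - 306776 = -1539489 - 306776 = -1846265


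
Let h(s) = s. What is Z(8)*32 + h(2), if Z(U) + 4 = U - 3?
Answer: 34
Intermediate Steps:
Z(U) = -7 + U (Z(U) = -4 + (U - 3) = -4 + (-3 + U) = -7 + U)
Z(8)*32 + h(2) = (-7 + 8)*32 + 2 = 1*32 + 2 = 32 + 2 = 34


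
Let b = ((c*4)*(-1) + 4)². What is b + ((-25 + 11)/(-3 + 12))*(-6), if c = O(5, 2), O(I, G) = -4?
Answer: 1228/3 ≈ 409.33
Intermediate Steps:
c = -4
b = 400 (b = (-4*4*(-1) + 4)² = (-16*(-1) + 4)² = (16 + 4)² = 20² = 400)
b + ((-25 + 11)/(-3 + 12))*(-6) = 400 + ((-25 + 11)/(-3 + 12))*(-6) = 400 - 14/9*(-6) = 400 + 28/3 = 1228/3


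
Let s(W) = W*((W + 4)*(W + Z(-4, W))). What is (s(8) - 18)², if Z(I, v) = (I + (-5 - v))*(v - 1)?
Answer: 113934276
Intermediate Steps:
Z(I, v) = (-1 + v)*(-5 + I - v) (Z(I, v) = (-5 + I - v)*(-1 + v) = (-1 + v)*(-5 + I - v))
s(W) = W*(4 + W)*(9 - W² - 7*W) (s(W) = W*((W + 4)*(W + (5 - 1*(-4) - W² - 4*W - 4*W))) = W*((4 + W)*(W + (5 + 4 - W² - 4*W - 4*W))) = W*((4 + W)*(W + (9 - W² - 8*W))) = W*((4 + W)*(9 - W² - 7*W)) = W*(4 + W)*(9 - W² - 7*W))
(s(8) - 18)² = (8*(36 - 1*8³ - 19*8 - 11*8²) - 18)² = (8*(36 - 1*512 - 152 - 11*64) - 18)² = (8*(36 - 512 - 152 - 704) - 18)² = (8*(-1332) - 18)² = (-10656 - 18)² = (-10674)² = 113934276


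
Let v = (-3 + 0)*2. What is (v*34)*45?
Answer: -9180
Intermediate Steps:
v = -6 (v = -3*2 = -6)
(v*34)*45 = -6*34*45 = -204*45 = -9180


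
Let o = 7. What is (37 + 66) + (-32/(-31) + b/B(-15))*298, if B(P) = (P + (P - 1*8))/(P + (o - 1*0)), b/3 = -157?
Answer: -17162541/589 ≈ -29138.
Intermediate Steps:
b = -471 (b = 3*(-157) = -471)
B(P) = (-8 + 2*P)/(7 + P) (B(P) = (P + (P - 1*8))/(P + (7 - 1*0)) = (P + (P - 8))/(P + (7 + 0)) = (P + (-8 + P))/(P + 7) = (-8 + 2*P)/(7 + P))
(37 + 66) + (-32/(-31) + b/B(-15))*298 = (37 + 66) + (-32/(-31) - 471*(7 - 15)/(2*(-4 - 15)))*298 = 103 + (-32*(-1/31) - 471/(2*(-19)/(-8)))*298 = 103 + (32/31 - 471/(2*(-⅛)*(-19)))*298 = 103 + (32/31 - 471/19/4)*298 = 103 + (32/31 - 471*4/19)*298 = 103 + (32/31 - 1884/19)*298 = 103 - 57796/589*298 = 103 - 17223208/589 = -17162541/589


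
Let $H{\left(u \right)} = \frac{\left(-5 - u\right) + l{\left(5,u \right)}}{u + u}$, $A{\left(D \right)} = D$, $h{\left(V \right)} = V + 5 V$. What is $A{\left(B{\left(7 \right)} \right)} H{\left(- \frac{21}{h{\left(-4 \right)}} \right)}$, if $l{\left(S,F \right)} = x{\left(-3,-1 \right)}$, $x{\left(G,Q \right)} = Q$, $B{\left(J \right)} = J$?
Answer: $- \frac{55}{2} \approx -27.5$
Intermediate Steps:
$h{\left(V \right)} = 6 V$
$l{\left(S,F \right)} = -1$
$H{\left(u \right)} = \frac{-6 - u}{2 u}$ ($H{\left(u \right)} = \frac{\left(-5 - u\right) - 1}{u + u} = \frac{-6 - u}{2 u}$)
$A{\left(B{\left(7 \right)} \right)} H{\left(- \frac{21}{h{\left(-4 \right)}} \right)} = 7 \frac{-6 - - \frac{21}{6 \left(-4\right)}}{2 \left(- \frac{21}{6 \left(-4\right)}\right)} = 7 \frac{-6 - - \frac{21}{-24}}{2 \left(- \frac{21}{-24}\right)} = 7 \frac{-6 - \left(-21\right) \left(- \frac{1}{24}\right)}{2 \left(\left(-21\right) \left(- \frac{1}{24}\right)\right)} = 7 \frac{-6 - \frac{7}{8}}{2 \cdot \frac{7}{8}} = 7 \cdot \frac{1}{2} \cdot \frac{8}{7} \left(-6 - \frac{7}{8}\right) = 7 \cdot \frac{1}{2} \cdot \frac{8}{7} \left(- \frac{55}{8}\right) = 7 \left(- \frac{55}{14}\right) = - \frac{55}{2}$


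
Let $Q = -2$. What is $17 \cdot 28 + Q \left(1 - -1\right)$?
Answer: $472$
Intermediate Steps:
$17 \cdot 28 + Q \left(1 - -1\right) = 17 \cdot 28 - 2 \left(1 - -1\right) = 476 - 2 \left(1 + 1\right) = 476 - 4 = 472$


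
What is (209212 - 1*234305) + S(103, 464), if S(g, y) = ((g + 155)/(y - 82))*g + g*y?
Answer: 4348796/191 ≈ 22769.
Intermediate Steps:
S(g, y) = g*y + g*(155 + g)/(-82 + y) (S(g, y) = ((155 + g)/(-82 + y))*g + g*y = g*(155 + g)/(-82 + y) + g*y = g*y + g*(155 + g)/(-82 + y))
(209212 - 1*234305) + S(103, 464) = (209212 - 1*234305) + 103*(155 + 103 + 464² - 82*464)/(-82 + 464) = (209212 - 234305) + 103*(155 + 103 + 215296 - 38048)/382 = -25093 + 103*(1/382)*177506 = -25093 + 9141559/191 = 4348796/191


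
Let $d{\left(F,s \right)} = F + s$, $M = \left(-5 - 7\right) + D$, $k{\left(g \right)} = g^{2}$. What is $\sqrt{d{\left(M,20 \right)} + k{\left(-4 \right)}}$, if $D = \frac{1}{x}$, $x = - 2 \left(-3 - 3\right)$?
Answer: $\frac{17 \sqrt{3}}{6} \approx 4.9075$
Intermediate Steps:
$x = 12$ ($x = \left(-2\right) \left(-6\right) = 12$)
$D = \frac{1}{12} \approx 0.083333$
$M = - \frac{143}{12}$ ($M = \left(-5 - 7\right) + \frac{1}{12} = -12 + \frac{1}{12} = - \frac{143}{12} \approx -11.917$)
$\sqrt{d{\left(M,20 \right)} + k{\left(-4 \right)}} = \sqrt{\left(- \frac{143}{12} + 20\right) + \left(-4\right)^{2}} = \sqrt{\frac{97}{12} + 16} = \sqrt{\frac{289}{12}} = \frac{17 \sqrt{3}}{6}$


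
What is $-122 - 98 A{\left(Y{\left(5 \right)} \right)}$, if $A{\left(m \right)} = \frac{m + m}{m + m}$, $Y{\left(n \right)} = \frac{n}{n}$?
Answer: $-220$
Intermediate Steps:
$Y{\left(n \right)} = 1$
$A{\left(m \right)} = 1$ ($A{\left(m \right)} = \frac{2 m}{2 m} = 2 m \frac{1}{2 m} = 1$)
$-122 - 98 A{\left(Y{\left(5 \right)} \right)} = -122 - 98 = -220$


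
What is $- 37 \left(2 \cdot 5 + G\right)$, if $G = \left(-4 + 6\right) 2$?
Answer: $-518$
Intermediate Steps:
$G = 4$ ($G = 2 \cdot 2 = 4$)
$- 37 \left(2 \cdot 5 + G\right) = - 37 \left(2 \cdot 5 + 4\right) = - 37 \left(10 + 4\right) = \left(-37\right) 14 = -518$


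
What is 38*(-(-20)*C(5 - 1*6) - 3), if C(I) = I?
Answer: -874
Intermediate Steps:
38*(-(-20)*C(5 - 1*6) - 3) = 38*(-(-20)*(5 - 1*6) - 3) = 38*(-(-20)*(5 - 6) - 3) = 38*(-(-20)*(-1) - 3) = 38*(-5*4 - 3) = 38*(-20 - 3) = 38*(-23) = -874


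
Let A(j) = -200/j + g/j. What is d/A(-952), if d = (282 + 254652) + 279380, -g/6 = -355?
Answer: -254333464/965 ≈ -2.6356e+5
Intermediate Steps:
g = 2130 (g = -6*(-355) = 2130)
A(j) = 1930/j (A(j) = -200/j + 2130/j = 1930/j)
d = 534314 (d = 254934 + 279380 = 534314)
d/A(-952) = 534314/((1930/(-952))) = 534314/((1930*(-1/952))) = 534314/(-965/476) = 534314*(-476/965) = -254333464/965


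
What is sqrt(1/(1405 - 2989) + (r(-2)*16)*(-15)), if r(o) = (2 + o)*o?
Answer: I*sqrt(11)/132 ≈ 0.025126*I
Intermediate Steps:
r(o) = o*(2 + o)
sqrt(1/(1405 - 2989) + (r(-2)*16)*(-15)) = sqrt(1/(1405 - 2989) + (-2*(2 - 2)*16)*(-15)) = sqrt(1/(-1584) + (-2*0*16)*(-15)) = sqrt(-1/1584 + (0*16)*(-15)) = sqrt(-1/1584 + 0*(-15)) = sqrt(-1/1584 + 0) = sqrt(-1/1584) = I*sqrt(11)/132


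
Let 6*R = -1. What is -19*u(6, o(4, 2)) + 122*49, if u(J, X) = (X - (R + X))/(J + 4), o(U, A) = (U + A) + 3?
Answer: 358661/60 ≈ 5977.7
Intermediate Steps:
R = -⅙ (R = (⅙)*(-1) = -⅙ ≈ -0.16667)
o(U, A) = 3 + A + U (o(U, A) = (A + U) + 3 = 3 + A + U)
u(J, X) = 1/(6*(4 + J)) (u(J, X) = (X - (-⅙ + X))/(J + 4) = (X + (⅙ - X))/(4 + J) = 1/(6*(4 + J)))
-19*u(6, o(4, 2)) + 122*49 = -19/(6*(4 + 6)) + 122*49 = -19/(6*10) + 5978 = -19*1/60 + 5978 = -19/60 + 5978 = 358661/60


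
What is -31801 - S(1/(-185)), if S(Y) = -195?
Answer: -31606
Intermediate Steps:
-31801 - S(1/(-185)) = -31801 - 1*(-195) = -31801 + 195 = -31606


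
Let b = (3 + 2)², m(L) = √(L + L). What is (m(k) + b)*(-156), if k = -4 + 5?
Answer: -3900 - 156*√2 ≈ -4120.6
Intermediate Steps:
k = 1
m(L) = √2*√L (m(L) = √(2*L) = √2*√L)
b = 25 (b = 5² = 25)
(m(k) + b)*(-156) = (√2*√1 + 25)*(-156) = (√2*1 + 25)*(-156) = (√2 + 25)*(-156) = (25 + √2)*(-156) = -3900 - 156*√2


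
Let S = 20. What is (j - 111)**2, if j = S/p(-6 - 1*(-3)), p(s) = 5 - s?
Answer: 47089/4 ≈ 11772.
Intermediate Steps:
j = 5/2 (j = 20/(5 - (-6 - 1*(-3))) = 20/(5 - (-6 + 3)) = 20/(5 - 1*(-3)) = 20/(5 + 3) = 20/8 = 20*(1/8) = 5/2 ≈ 2.5000)
(j - 111)**2 = (5/2 - 111)**2 = (-217/2)**2 = 47089/4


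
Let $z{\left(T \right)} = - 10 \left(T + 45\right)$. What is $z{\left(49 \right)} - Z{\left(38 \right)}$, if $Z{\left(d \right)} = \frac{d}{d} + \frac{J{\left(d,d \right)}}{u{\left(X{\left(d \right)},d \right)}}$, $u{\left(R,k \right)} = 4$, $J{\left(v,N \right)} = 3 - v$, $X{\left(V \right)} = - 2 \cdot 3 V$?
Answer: $- \frac{3729}{4} \approx -932.25$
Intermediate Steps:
$X{\left(V \right)} = - 6 V$
$z{\left(T \right)} = -450 - 10 T$ ($z{\left(T \right)} = - 10 \left(45 + T\right) = -450 - 10 T$)
$Z{\left(d \right)} = \frac{7}{4} - \frac{d}{4}$ ($Z{\left(d \right)} = \frac{d}{d} + \frac{3 - d}{4} = 1 + \left(3 - d\right) \frac{1}{4} = 1 - \left(- \frac{3}{4} + \frac{d}{4}\right) = \frac{7}{4} - \frac{d}{4}$)
$z{\left(49 \right)} - Z{\left(38 \right)} = \left(-450 - 490\right) - \left(\frac{7}{4} - \frac{19}{2}\right) = -940 - - \frac{31}{4} = -940 + \frac{31}{4} = - \frac{3729}{4}$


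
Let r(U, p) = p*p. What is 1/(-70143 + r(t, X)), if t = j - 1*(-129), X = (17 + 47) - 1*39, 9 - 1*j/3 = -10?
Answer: -1/69518 ≈ -1.4385e-5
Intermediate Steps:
j = 57 (j = 27 - 3*(-10) = 27 + 30 = 57)
X = 25 (X = 64 - 39 = 25)
t = 186 (t = 57 - 1*(-129) = 57 + 129 = 186)
r(U, p) = p**2
1/(-70143 + r(t, X)) = 1/(-70143 + 25**2) = 1/(-70143 + 625) = 1/(-69518) = -1/69518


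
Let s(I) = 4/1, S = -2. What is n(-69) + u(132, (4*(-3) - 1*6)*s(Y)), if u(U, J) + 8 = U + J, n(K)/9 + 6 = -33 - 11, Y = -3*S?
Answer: -398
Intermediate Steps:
Y = 6 (Y = -3*(-2) = 6)
n(K) = -450 (n(K) = -54 + 9*(-33 - 11) = -54 + 9*(-44) = -54 - 396 = -450)
s(I) = 4 (s(I) = 4*1 = 4)
u(U, J) = -8 + J + U (u(U, J) = -8 + (U + J) = -8 + (J + U) = -8 + J + U)
n(-69) + u(132, (4*(-3) - 1*6)*s(Y)) = -450 + (-8 + (4*(-3) - 1*6)*4 + 132) = -450 + (-8 + (-12 - 6)*4 + 132) = -450 + (-8 - 18*4 + 132) = -450 + (-8 - 72 + 132) = -450 + 52 = -398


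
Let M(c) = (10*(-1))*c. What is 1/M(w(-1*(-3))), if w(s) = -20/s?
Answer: 3/200 ≈ 0.015000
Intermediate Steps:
M(c) = -10*c
1/M(w(-1*(-3))) = 1/(-(-200)/((-1*(-3)))) = 1/(-(-200)/3) = 1/(-10*(-20/3)) = 1/(200/3) = 3/200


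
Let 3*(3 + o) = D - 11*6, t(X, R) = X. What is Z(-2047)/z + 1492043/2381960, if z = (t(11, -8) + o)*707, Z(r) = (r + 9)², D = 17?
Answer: -847246872877/1202889800 ≈ -704.34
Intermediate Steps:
Z(r) = (9 + r)²
o = -58/3 (o = -3 + (17 - 11*6)/3 = -3 + (17 - 66)/3 = -3 + (⅓)*(-49) = -3 - 49/3 = -58/3 ≈ -19.333)
z = -17675/3 (z = (11 - 58/3)*707 = -25/3*707 = -17675/3 ≈ -5891.7)
Z(-2047)/z + 1492043/2381960 = (9 - 2047)²/(-17675/3) + 1492043/2381960 = (-2038)²*(-3/17675) + 1492043*(1/2381960) = 4153444*(-3/17675) + 213149/340280 = -12460332/17675 + 213149/340280 = -847246872877/1202889800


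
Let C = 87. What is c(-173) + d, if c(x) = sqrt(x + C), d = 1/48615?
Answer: 1/48615 + I*sqrt(86) ≈ 2.057e-5 + 9.2736*I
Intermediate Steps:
d = 1/48615 ≈ 2.0570e-5
c(x) = sqrt(87 + x) (c(x) = sqrt(x + 87) = sqrt(87 + x))
c(-173) + d = sqrt(87 - 173) + 1/48615 = sqrt(-86) + 1/48615 = I*sqrt(86) + 1/48615 = 1/48615 + I*sqrt(86)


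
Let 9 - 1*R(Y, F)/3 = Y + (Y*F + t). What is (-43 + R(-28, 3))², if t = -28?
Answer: 163216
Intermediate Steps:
R(Y, F) = 111 - 3*Y - 3*F*Y (R(Y, F) = 27 - 3*(Y + (Y*F - 28)) = 27 - 3*(Y + (F*Y - 28)) = 27 - 3*(Y + (-28 + F*Y)) = 27 - 3*(-28 + Y + F*Y) = 27 + (84 - 3*Y - 3*F*Y) = 111 - 3*Y - 3*F*Y)
(-43 + R(-28, 3))² = (-43 + (111 - 3*(-28) - 3*3*(-28)))² = (-43 + (111 + 84 + 252))² = (-43 + 447)² = 404² = 163216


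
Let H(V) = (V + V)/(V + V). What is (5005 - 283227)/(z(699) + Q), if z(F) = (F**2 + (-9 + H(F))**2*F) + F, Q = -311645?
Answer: -278222/222391 ≈ -1.2510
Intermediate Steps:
H(V) = 1 (H(V) = (2*V)/((2*V)) = (2*V)*(1/(2*V)) = 1)
z(F) = F**2 + 65*F (z(F) = (F**2 + (-9 + 1)**2*F) + F = (F**2 + (-8)**2*F) + F = (F**2 + 64*F) + F = F**2 + 65*F)
(5005 - 283227)/(z(699) + Q) = (5005 - 283227)/(699*(65 + 699) - 311645) = -278222/(699*764 - 311645) = -278222/(534036 - 311645) = -278222/222391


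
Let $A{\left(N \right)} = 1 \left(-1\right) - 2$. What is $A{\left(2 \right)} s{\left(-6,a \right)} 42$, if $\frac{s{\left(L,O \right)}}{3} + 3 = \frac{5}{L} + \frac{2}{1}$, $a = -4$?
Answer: $693$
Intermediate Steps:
$A{\left(N \right)} = -3$ ($A{\left(N \right)} = -1 - 2 = -3$)
$s{\left(L,O \right)} = -3 + \frac{15}{L}$ ($s{\left(L,O \right)} = -9 + 3 \left(\frac{5}{L} + \frac{2}{1}\right) = -9 + 3 \left(\frac{5}{L} + 2 \cdot 1\right) = -9 + 3 \left(\frac{5}{L} + 2\right) = -9 + 3 \left(2 + \frac{5}{L}\right) = -9 + \left(6 + \frac{15}{L}\right) = -3 + \frac{15}{L}$)
$A{\left(2 \right)} s{\left(-6,a \right)} 42 = - 3 \left(-3 + \frac{15}{-6}\right) 42 = - 3 \left(-3 + 15 \left(- \frac{1}{6}\right)\right) 42 = - 3 \left(-3 - \frac{5}{2}\right) 42 = \left(-3\right) \left(- \frac{11}{2}\right) 42 = \frac{33}{2} \cdot 42 = 693$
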